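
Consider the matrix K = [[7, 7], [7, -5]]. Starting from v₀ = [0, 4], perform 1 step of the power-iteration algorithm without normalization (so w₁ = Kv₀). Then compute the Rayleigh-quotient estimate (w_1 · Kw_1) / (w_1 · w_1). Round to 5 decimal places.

w1 = Kv₀ = (7·0 + 7·4; 7·0 + (-5)·4) = (28, -20)
Kw1 = (56, 296)
w1·Kw1 = 28·56 + (-20)·296 = -4352; w1·w1 = 28·28 + (-20)·(-20) = 1184
λ ≈ -4352/1184 = -3.67568

-3.67568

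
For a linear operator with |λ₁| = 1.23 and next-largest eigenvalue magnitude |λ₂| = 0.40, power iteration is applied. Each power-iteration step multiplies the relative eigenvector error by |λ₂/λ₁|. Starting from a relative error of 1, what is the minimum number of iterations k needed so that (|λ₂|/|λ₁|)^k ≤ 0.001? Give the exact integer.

|λ₂/λ₁| = 0.40/1.23 = 0.32520
Need k ≥ ln(0.001) / ln(0.32520) = -6.9078 / -1.1233 ≈ 6.149
Smallest integer k satisfying the bound: 7

7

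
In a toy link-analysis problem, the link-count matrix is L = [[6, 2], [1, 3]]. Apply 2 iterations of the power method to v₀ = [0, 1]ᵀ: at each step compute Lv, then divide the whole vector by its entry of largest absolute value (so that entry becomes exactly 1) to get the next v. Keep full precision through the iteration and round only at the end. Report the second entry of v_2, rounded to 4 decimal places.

0.6111

Lv0 = (2.00000, 3.00000); divide by 3.00000 → v1 = (0.66667, 1.00000)
Lv1 = (6.00000, 3.66667); divide by 6.00000 → v2 = (1.00000, 0.61111)
Requested entry of v2: 11/18 = 0.6111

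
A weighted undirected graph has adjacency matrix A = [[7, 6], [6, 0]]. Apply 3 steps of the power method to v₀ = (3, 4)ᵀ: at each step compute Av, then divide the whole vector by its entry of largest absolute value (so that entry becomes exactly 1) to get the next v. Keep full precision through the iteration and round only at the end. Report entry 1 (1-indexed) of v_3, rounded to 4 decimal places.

1.0000

Av0 = (45.00000, 18.00000); divide by 45.00000 → v1 = (1.00000, 0.40000)
Av1 = (9.40000, 6.00000); divide by 9.40000 → v2 = (1.00000, 0.63830)
Av2 = (10.82979, 6.00000); divide by 10.82979 → v3 = (1.00000, 0.55403)
Requested entry of v3: 4581/4581 = 1.0000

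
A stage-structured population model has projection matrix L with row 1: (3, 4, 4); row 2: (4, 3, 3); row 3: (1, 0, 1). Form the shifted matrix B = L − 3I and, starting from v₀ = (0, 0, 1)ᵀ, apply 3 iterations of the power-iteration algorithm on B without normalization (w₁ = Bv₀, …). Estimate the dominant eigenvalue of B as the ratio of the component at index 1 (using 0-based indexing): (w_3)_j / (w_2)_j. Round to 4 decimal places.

4.0000

B = L − 3I has rows (0, 4, 4); (4, 0, 3); (1, 0, -2)
w1 = Bv₀ = (0·0 + 4·0 + 4·1; 4·0 + 0·0 + 3·1; 1·0 + 0·0 + (-2)·1) = (4, 3, -2)
w2 = Bw1 = (0·4 + 4·3 + 4·(-2); 4·4 + 0·3 + 3·(-2); 1·4 + 0·3 + (-2)·(-2)) = (4, 10, 8)
w3 = Bw2 = (72, 40, -12)
Ratio: 40/10 = 4.0000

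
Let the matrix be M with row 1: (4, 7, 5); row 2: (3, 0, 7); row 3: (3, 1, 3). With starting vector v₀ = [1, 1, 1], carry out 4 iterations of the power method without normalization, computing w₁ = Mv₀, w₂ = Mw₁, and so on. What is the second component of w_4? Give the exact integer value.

w1 = Mv₀ = (4·1 + 7·1 + 5·1; 3·1 + 0·1 + 7·1; 3·1 + 1·1 + 3·1) = (16, 10, 7)
w2 = Mw1 = (4·16 + 7·10 + 5·7; 3·16 + 0·10 + 7·7; 3·16 + 1·10 + 3·7) = (169, 97, 79)
w3 = Mw2 = (1750, 1060, 841)
w4 = Mw3 = (18625, 11137, 8833)
The requested component of w4 is 11137.

11137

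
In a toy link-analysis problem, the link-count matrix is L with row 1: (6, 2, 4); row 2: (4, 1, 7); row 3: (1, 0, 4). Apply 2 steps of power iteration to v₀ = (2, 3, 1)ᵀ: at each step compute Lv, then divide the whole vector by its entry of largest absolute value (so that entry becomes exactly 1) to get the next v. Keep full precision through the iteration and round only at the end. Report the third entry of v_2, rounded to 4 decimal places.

0.2396

Lv0 = (22.00000, 18.00000, 6.00000); divide by 22.00000 → v1 = (1.00000, 0.81818, 0.27273)
Lv1 = (8.72727, 6.72727, 2.09091); divide by 8.72727 → v2 = (1.00000, 0.77083, 0.23958)
Requested entry of v2: 46/192 = 0.2396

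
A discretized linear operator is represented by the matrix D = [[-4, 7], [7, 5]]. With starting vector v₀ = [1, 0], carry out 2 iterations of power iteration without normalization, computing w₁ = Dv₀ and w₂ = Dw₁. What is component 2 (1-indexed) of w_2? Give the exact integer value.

7

w1 = Dv₀ = ((-4)·1 + 7·0; 7·1 + 5·0) = (-4, 7)
w2 = Dw1 = ((-4)·(-4) + 7·7; 7·(-4) + 5·7) = (65, 7)
The requested component of w2 is 7.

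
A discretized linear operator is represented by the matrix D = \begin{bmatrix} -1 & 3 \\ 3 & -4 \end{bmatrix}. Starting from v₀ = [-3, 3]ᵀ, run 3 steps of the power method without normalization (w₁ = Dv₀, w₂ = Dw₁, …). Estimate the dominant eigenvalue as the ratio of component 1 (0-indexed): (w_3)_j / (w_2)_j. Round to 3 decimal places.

-5.875

w1 = Dv₀ = ((-1)·(-3) + 3·3; 3·(-3) + (-4)·3) = (12, -21)
w2 = Dw1 = ((-1)·12 + 3·(-21); 3·12 + (-4)·(-21)) = (-75, 120)
w3 = Dw2 = (435, -705)
Ratio at component: -705 / 120 = -5.875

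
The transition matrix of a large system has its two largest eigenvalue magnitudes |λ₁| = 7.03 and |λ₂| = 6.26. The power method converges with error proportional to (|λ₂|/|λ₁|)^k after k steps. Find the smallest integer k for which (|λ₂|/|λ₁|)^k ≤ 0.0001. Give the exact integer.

80

|λ₂/λ₁| = 6.26/7.03 = 0.89047
Need k ≥ ln(0.0001) / ln(0.89047) = -9.2103 / -0.1160 ≈ 79.395
Smallest integer k satisfying the bound: 80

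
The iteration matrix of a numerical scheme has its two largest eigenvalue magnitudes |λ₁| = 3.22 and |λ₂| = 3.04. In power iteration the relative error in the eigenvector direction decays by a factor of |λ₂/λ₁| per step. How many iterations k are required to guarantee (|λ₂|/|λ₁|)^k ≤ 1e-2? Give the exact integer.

|λ₂/λ₁| = 3.04/3.22 = 0.94410
Need k ≥ ln(1e-2) / ln(0.94410) = -4.6052 / -0.0575 ≈ 80.057
Smallest integer k satisfying the bound: 81

81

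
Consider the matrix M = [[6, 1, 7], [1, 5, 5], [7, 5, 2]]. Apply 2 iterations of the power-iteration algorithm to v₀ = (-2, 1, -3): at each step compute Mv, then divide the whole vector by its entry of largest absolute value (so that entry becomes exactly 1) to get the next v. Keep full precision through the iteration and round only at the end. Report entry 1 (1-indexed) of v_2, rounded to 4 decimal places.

0.9841

Mv0 = (-32.00000, -12.00000, -15.00000); divide by -32.00000 → v1 = (1.00000, 0.37500, 0.46875)
Mv1 = (9.65625, 5.21875, 9.81250); divide by 9.81250 → v2 = (0.98408, 0.53185, 1.00000)
Requested entry of v2: -309/-314 = 0.9841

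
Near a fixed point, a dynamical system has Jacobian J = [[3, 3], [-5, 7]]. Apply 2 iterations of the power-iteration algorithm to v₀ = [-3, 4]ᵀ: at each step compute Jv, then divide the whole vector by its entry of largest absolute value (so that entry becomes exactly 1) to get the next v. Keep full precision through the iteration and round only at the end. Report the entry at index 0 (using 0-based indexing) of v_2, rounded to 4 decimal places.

0.4825

Jv0 = (3.00000, 43.00000); divide by 43.00000 → v1 = (0.06977, 1.00000)
Jv1 = (3.20930, 6.65116); divide by 6.65116 → v2 = (0.48252, 1.00000)
Requested entry of v2: 138/286 = 0.4825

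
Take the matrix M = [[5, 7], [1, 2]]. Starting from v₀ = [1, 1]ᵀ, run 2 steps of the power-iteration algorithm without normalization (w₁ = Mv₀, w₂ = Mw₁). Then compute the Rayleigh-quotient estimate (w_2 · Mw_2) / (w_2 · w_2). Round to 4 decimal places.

6.5529

w1 = Mv₀ = (12, 3)
w2 = Mw1 = (81, 18)
Mw2 = (531, 117)
w2·Mw2 = 81·531 + 18·117 = 45117; w2·w2 = 81·81 + 18·18 = 6885
λ ≈ 45117/6885 = 6.5529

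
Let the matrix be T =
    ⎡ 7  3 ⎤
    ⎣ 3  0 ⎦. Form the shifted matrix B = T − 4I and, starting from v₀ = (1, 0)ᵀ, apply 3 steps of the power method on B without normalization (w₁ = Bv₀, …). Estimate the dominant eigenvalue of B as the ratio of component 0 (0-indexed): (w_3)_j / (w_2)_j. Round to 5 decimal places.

B = T − 4I has rows (3, 3); (3, -4)
w1 = Bv₀ = (3·1 + 3·0; 3·1 + (-4)·0) = (3, 3)
w2 = Bw1 = (3·3 + 3·3; 3·3 + (-4)·3) = (18, -3)
w3 = Bw2 = (45, 66)
Ratio: 45/18 = 2.50000

μ ≈ 2.50000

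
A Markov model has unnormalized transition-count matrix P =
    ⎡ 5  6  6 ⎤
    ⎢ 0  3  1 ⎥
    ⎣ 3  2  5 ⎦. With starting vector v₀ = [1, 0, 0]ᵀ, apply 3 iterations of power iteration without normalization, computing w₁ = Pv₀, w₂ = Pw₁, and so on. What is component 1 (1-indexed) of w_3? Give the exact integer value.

413

w1 = Pv₀ = (5, 0, 3)
w2 = Pw1 = (43, 3, 30)
w3 = Pw2 = (413, 39, 285)
The requested component of w3 is 413.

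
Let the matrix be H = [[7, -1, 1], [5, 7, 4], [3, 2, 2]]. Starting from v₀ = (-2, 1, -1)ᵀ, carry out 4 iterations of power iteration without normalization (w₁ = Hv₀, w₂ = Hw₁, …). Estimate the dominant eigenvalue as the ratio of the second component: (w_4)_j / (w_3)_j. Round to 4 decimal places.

w1 = Hv₀ = (-16, -7, -6)
w2 = Hw1 = (-111, -153, -74)
w3 = Hw2 = (-698, -1922, -787)
w4 = Hw3 = (-3751, -20092, -7512)
Ratio at component: -20092 / -1922 = 10.4537

λ ≈ 10.4537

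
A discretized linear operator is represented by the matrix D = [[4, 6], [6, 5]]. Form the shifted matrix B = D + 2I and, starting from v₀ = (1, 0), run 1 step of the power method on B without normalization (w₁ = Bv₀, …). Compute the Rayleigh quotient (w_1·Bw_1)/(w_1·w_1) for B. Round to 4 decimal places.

12.5000

B = D + 2I has rows (6, 6); (6, 7)
w1 = Bv₀ = (6·1 + 6·0; 6·1 + 7·0) = (6, 6)
Bw1 = (72, 78)
w1·Bw1 = 900; w1·w1 = 72; μ ≈ 900/72 = 12.5000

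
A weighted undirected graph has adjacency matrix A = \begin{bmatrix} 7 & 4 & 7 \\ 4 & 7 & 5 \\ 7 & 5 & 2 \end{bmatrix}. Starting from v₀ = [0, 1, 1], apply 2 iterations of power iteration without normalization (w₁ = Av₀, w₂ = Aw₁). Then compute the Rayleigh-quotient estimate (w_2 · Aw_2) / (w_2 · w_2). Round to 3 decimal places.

16.126

w1 = Av₀ = (7·0 + 4·1 + 7·1; 4·0 + 7·1 + 5·1; 7·0 + 5·1 + 2·1) = (11, 12, 7)
w2 = Aw1 = (7·11 + 4·12 + 7·7; 4·11 + 7·12 + 5·7; 7·11 + 5·12 + 2·7) = (174, 163, 151)
Aw2 = (2927, 2592, 2335)
w2·Aw2 = 174·2927 + 163·2592 + 151·2335 = 1284379; w2·w2 = 174·174 + 163·163 + 151·151 = 79646
λ ≈ 1284379/79646 = 16.126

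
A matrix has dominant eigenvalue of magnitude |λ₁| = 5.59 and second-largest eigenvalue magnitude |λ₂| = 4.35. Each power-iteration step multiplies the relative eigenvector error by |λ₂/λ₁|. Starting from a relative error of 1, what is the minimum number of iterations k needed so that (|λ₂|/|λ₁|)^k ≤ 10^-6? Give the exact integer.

|λ₂/λ₁| = 4.35/5.59 = 0.77818
Need k ≥ ln(10^-6) / ln(0.77818) = -13.8155 / -0.2508 ≈ 55.085
Smallest integer k satisfying the bound: 56

56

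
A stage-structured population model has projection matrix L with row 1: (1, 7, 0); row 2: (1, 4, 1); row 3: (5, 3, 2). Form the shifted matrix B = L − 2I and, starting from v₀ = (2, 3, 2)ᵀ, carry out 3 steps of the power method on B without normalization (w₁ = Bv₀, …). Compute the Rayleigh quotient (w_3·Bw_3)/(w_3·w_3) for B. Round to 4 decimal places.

B = L − 2I has rows (-1, 7, 0); (1, 2, 1); (5, 3, 0)
w1 = Bv₀ = (19, 10, 19)
w2 = Bw1 = (51, 58, 125)
w3 = Bw2 = (355, 292, 429)
Bw3 = (1689, 1368, 2651)
w3·Bw3 = 2136330; w3·w3 = 395330; μ ≈ 2136330/395330 = 5.4039

5.4039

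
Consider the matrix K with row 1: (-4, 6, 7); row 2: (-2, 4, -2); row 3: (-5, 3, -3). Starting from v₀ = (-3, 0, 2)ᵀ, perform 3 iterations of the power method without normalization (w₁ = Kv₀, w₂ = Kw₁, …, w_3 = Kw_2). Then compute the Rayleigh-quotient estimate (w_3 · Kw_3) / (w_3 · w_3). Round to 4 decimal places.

w1 = Kv₀ = (26, 2, 9)
w2 = Kw1 = (-29, -62, -151)
w3 = Kw2 = (-1313, 112, 412)
Kw3 = (8808, 2250, 5665)
w3·Kw3 = (-1313)·8808 + 112·2250 + 412·5665 = -8978924; w3·w3 = (-1313)·(-1313) + 112·112 + 412·412 = 1906257
λ ≈ -8978924/1906257 = -4.7102

λ ≈ -4.7102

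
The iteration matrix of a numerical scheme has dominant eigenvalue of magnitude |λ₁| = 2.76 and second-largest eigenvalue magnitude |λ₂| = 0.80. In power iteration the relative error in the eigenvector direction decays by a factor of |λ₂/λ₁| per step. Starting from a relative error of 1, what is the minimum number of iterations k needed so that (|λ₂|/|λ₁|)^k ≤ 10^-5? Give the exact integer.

|λ₂/λ₁| = 0.80/2.76 = 0.28986
Need k ≥ ln(10^-5) / ln(0.28986) = -11.5129 / -1.2384 ≈ 9.297
Smallest integer k satisfying the bound: 10

10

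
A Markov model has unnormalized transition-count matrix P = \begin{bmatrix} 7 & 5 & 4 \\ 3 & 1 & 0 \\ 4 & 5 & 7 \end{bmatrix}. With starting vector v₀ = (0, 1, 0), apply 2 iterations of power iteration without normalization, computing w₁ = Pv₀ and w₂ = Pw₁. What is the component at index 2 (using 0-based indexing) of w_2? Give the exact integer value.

w1 = Pv₀ = (5, 1, 5)
w2 = Pw1 = (60, 16, 60)
The requested component of w2 is 60.

60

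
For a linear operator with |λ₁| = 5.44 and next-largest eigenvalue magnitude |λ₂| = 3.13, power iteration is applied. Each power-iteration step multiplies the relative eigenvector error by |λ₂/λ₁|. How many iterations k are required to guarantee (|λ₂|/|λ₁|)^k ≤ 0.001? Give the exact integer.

13

|λ₂/λ₁| = 3.13/5.44 = 0.57537
Need k ≥ ln(0.001) / ln(0.57537) = -6.9078 / -0.5527 ≈ 12.497
Smallest integer k satisfying the bound: 13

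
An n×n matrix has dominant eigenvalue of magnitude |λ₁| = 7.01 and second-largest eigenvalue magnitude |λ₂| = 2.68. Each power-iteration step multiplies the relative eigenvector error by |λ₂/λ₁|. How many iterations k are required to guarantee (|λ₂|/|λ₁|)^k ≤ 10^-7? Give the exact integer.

17

|λ₂/λ₁| = 2.68/7.01 = 0.38231
Need k ≥ ln(10^-7) / ln(0.38231) = -16.1181 / -0.9615 ≈ 16.763
Smallest integer k satisfying the bound: 17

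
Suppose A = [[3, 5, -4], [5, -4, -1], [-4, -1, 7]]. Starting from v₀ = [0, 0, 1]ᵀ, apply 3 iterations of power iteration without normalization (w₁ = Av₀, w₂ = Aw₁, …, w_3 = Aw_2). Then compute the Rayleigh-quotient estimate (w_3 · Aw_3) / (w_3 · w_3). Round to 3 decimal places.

w1 = Av₀ = (-4, -1, 7)
w2 = Aw1 = (-45, -23, 66)
w3 = Aw2 = (-514, -199, 665)
Aw3 = (-5197, -2439, 6910)
w3·Aw3 = (-514)·(-5197) + (-199)·(-2439) + 665·6910 = 7751769; w3·w3 = (-514)·(-514) + (-199)·(-199) + 665·665 = 746022
λ ≈ 7751769/746022 = 10.391

λ ≈ 10.391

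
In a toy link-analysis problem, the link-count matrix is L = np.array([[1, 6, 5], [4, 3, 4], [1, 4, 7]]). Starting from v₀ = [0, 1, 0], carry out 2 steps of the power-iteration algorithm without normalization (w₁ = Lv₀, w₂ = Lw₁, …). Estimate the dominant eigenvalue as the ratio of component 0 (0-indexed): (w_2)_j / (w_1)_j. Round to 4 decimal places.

w1 = Lv₀ = (1·0 + 6·1 + 5·0; 4·0 + 3·1 + 4·0; 1·0 + 4·1 + 7·0) = (6, 3, 4)
w2 = Lw1 = (1·6 + 6·3 + 5·4; 4·6 + 3·3 + 4·4; 1·6 + 4·3 + 7·4) = (44, 49, 46)
Ratio at component: 44 / 6 = 7.3333

7.3333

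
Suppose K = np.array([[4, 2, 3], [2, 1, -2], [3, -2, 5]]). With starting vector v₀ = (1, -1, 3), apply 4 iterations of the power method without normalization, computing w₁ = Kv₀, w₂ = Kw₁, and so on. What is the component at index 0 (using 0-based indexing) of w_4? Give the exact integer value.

w1 = Kv₀ = (4·1 + 2·(-1) + 3·3; 2·1 + 1·(-1) + (-2)·3; 3·1 + (-2)·(-1) + 5·3) = (11, -5, 20)
w2 = Kw1 = (4·11 + 2·(-5) + 3·20; 2·11 + 1·(-5) + (-2)·20; 3·11 + (-2)·(-5) + 5·20) = (94, -23, 143)
w3 = Kw2 = (759, -121, 1043)
w4 = Kw3 = (5923, -689, 7734)
The requested component of w4 is 5923.

5923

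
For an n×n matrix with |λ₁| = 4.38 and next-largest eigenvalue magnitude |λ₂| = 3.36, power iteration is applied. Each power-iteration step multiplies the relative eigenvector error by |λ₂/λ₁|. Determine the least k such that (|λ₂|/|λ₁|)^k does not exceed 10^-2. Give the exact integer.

|λ₂/λ₁| = 3.36/4.38 = 0.76712
Need k ≥ ln(10^-2) / ln(0.76712) = -4.6052 / -0.2651 ≈ 17.371
Smallest integer k satisfying the bound: 18

18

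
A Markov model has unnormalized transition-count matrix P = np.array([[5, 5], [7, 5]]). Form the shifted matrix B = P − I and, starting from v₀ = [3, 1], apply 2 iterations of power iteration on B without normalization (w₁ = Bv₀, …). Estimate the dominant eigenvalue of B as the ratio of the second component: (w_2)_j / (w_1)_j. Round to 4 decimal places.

8.7600

B = P − I has rows (4, 5); (7, 4)
w1 = Bv₀ = (17, 25)
w2 = Bw1 = (193, 219)
Ratio: 219/25 = 8.7600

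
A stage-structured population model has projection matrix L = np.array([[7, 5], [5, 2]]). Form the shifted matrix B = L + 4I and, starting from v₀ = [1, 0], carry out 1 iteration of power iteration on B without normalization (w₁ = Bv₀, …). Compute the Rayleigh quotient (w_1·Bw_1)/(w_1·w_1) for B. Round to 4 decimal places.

13.9110

B = L + 4I has rows (11, 5); (5, 6)
w1 = Bv₀ = (11, 5)
Bw1 = (146, 85)
w1·Bw1 = 2031; w1·w1 = 146; μ ≈ 2031/146 = 13.9110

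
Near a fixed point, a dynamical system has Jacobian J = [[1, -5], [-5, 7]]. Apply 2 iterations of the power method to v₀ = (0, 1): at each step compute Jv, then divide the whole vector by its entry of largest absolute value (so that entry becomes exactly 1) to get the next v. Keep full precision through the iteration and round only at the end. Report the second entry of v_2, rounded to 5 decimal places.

Jv0 = (-5.000000, 7.000000); divide by 7.000000 → v1 = (-0.714286, 1.000000)
Jv1 = (-5.714286, 10.571429); divide by 10.571429 → v2 = (-0.540541, 1.000000)
Requested entry of v2: 74/74 = 1.00000

1.00000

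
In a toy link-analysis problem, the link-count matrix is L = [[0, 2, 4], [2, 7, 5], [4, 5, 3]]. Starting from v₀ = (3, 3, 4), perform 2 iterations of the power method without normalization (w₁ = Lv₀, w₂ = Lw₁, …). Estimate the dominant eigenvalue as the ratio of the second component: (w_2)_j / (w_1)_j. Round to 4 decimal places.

12.0851

w1 = Lv₀ = (0·3 + 2·3 + 4·4; 2·3 + 7·3 + 5·4; 4·3 + 5·3 + 3·4) = (22, 47, 39)
w2 = Lw1 = (0·22 + 2·47 + 4·39; 2·22 + 7·47 + 5·39; 4·22 + 5·47 + 3·39) = (250, 568, 440)
Ratio at component: 568 / 47 = 12.0851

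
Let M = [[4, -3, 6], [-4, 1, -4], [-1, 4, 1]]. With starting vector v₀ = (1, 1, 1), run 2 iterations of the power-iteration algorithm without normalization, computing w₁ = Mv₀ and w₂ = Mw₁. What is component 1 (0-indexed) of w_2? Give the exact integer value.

w1 = Mv₀ = (4·1 + (-3)·1 + 6·1; (-4)·1 + 1·1 + (-4)·1; (-1)·1 + 4·1 + 1·1) = (7, -7, 4)
w2 = Mw1 = (4·7 + (-3)·(-7) + 6·4; (-4)·7 + 1·(-7) + (-4)·4; (-1)·7 + 4·(-7) + 1·4) = (73, -51, -31)
The requested component of w2 is -51.

-51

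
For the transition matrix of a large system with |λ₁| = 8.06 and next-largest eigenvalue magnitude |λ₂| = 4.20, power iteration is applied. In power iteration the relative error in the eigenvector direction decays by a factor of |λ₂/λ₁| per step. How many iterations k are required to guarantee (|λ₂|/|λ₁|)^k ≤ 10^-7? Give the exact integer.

|λ₂/λ₁| = 4.20/8.06 = 0.52109
Need k ≥ ln(10^-7) / ln(0.52109) = -16.1181 / -0.6518 ≈ 24.727
Smallest integer k satisfying the bound: 25

25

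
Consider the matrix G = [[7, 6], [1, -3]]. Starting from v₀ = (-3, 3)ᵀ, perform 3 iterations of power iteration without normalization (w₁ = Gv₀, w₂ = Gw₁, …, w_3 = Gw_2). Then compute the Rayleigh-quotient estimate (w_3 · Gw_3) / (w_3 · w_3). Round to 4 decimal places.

w1 = Gv₀ = (-3, -12)
w2 = Gw1 = (-93, 33)
w3 = Gw2 = (-453, -192)
Gw3 = (-4323, 123)
w3·Gw3 = (-453)·(-4323) + (-192)·123 = 1934703; w3·w3 = (-453)·(-453) + (-192)·(-192) = 242073
λ ≈ 1934703/242073 = 7.9922

λ ≈ 7.9922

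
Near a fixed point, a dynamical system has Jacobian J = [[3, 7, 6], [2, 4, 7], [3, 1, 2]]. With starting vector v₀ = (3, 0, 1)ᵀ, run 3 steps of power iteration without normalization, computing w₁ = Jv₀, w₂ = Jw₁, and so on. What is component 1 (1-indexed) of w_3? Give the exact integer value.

w1 = Jv₀ = (15, 13, 11)
w2 = Jw1 = (202, 159, 80)
w3 = Jw2 = (2199, 1600, 925)
The requested component of w3 is 2199.

2199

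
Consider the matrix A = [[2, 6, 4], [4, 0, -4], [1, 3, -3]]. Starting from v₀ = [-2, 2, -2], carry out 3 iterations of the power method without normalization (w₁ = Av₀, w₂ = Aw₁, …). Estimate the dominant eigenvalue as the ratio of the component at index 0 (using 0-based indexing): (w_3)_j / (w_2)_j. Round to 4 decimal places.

w1 = Av₀ = (2·(-2) + 6·2 + 4·(-2); 4·(-2) + 0·2 + (-4)·(-2); 1·(-2) + 3·2 + (-3)·(-2)) = (0, 0, 10)
w2 = Aw1 = (2·0 + 6·0 + 4·10; 4·0 + 0·0 + (-4)·10; 1·0 + 3·0 + (-3)·10) = (40, -40, -30)
w3 = Aw2 = (-280, 280, 10)
Ratio at component: -280 / 40 = -7.0000

λ ≈ -7.0000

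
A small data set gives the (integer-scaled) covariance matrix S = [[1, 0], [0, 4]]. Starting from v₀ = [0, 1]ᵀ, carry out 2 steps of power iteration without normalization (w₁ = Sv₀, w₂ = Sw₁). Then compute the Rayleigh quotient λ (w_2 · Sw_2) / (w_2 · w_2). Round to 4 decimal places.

w1 = Sv₀ = (1·0 + 0·1; 0·0 + 4·1) = (0, 4)
w2 = Sw1 = (1·0 + 0·4; 0·0 + 4·4) = (0, 16)
Sw2 = (0, 64)
w2·Sw2 = 0·0 + 16·64 = 1024; w2·w2 = 0·0 + 16·16 = 256
λ ≈ 1024/256 = 4.0000

4.0000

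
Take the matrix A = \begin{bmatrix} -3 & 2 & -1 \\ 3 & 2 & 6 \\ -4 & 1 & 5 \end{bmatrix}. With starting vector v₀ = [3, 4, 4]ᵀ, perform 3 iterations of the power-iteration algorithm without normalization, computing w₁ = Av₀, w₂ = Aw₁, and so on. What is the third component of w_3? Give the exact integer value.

w1 = Av₀ = ((-3)·3 + 2·4 + (-1)·4; 3·3 + 2·4 + 6·4; (-4)·3 + 1·4 + 5·4) = (-5, 41, 12)
w2 = Aw1 = ((-3)·(-5) + 2·41 + (-1)·12; 3·(-5) + 2·41 + 6·12; (-4)·(-5) + 1·41 + 5·12) = (85, 139, 121)
w3 = Aw2 = (-98, 1259, 404)
The requested component of w3 is 404.

404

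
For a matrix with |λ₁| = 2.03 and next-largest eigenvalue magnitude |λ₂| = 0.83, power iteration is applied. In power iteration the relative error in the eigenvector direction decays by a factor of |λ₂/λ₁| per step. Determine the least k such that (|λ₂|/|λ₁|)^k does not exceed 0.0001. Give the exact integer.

11

|λ₂/λ₁| = 0.83/2.03 = 0.40887
Need k ≥ ln(0.0001) / ln(0.40887) = -9.2103 / -0.8944 ≈ 10.298
Smallest integer k satisfying the bound: 11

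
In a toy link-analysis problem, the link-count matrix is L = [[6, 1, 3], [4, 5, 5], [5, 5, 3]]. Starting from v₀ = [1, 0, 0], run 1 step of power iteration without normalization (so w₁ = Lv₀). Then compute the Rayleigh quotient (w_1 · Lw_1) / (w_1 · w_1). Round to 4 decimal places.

12.0909

w1 = Lv₀ = (6, 4, 5)
Lw1 = (55, 69, 65)
w1·Lw1 = 6·55 + 4·69 + 5·65 = 931; w1·w1 = 6·6 + 4·4 + 5·5 = 77
λ ≈ 931/77 = 12.0909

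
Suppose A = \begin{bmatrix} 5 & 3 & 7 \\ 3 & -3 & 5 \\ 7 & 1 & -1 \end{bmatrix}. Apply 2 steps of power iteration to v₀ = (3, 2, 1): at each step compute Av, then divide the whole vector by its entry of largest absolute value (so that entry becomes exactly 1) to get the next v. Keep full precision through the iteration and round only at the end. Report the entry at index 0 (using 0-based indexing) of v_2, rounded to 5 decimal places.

1.00000

Av0 = (28.000000, 8.000000, 22.000000); divide by 28.000000 → v1 = (1.000000, 0.285714, 0.785714)
Av1 = (11.357143, 6.071429, 6.500000); divide by 11.357143 → v2 = (1.000000, 0.534591, 0.572327)
Requested entry of v2: 318/318 = 1.00000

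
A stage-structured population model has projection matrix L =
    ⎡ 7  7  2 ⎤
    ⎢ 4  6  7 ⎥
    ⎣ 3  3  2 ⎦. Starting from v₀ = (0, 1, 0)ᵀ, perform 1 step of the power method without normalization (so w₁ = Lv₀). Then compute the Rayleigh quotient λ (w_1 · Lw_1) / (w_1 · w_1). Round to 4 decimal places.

λ ≈ 14.0851

w1 = Lv₀ = (7, 6, 3)
Lw1 = (97, 85, 45)
w1·Lw1 = 7·97 + 6·85 + 3·45 = 1324; w1·w1 = 7·7 + 6·6 + 3·3 = 94
λ ≈ 1324/94 = 14.0851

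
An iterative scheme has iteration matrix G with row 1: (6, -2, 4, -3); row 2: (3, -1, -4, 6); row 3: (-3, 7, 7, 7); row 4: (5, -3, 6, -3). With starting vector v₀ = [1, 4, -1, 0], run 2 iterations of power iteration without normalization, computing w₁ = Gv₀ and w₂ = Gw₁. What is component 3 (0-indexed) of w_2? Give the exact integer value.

w1 = Gv₀ = (6·1 + (-2)·4 + 4·(-1) + (-3)·0; 3·1 + (-1)·4 + (-4)·(-1) + 6·0; (-3)·1 + 7·4 + 7·(-1) + 7·0; 5·1 + (-3)·4 + 6·(-1) + (-3)·0) = (-6, 3, 18, -13)
w2 = Gw1 = (6·(-6) + (-2)·3 + 4·18 + (-3)·(-13); 3·(-6) + (-1)·3 + (-4)·18 + 6·(-13); (-3)·(-6) + 7·3 + 7·18 + 7·(-13); 5·(-6) + (-3)·3 + 6·18 + (-3)·(-13)) = (69, -171, 74, 108)
The requested component of w2 is 108.

108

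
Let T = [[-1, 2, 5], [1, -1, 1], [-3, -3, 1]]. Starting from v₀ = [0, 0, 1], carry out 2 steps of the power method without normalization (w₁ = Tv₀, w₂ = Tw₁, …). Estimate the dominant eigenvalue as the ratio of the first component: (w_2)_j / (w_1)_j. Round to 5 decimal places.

0.40000

w1 = Tv₀ = (5, 1, 1)
w2 = Tw1 = (2, 5, -17)
Ratio at component: 2 / 5 = 0.40000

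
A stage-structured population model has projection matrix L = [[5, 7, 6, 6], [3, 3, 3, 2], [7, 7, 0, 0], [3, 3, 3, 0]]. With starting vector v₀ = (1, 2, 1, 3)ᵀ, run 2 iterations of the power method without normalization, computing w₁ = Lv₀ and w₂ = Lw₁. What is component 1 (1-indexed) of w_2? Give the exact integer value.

w1 = Lv₀ = (43, 18, 21, 12)
w2 = Lw1 = (539, 270, 427, 246)
The requested component of w2 is 539.

539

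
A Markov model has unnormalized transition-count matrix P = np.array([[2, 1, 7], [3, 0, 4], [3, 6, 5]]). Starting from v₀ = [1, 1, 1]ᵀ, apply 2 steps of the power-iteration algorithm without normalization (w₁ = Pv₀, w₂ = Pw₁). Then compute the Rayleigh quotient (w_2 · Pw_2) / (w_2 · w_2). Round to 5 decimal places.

10.99201

w1 = Pv₀ = (10, 7, 14)
w2 = Pw1 = (125, 86, 142)
Pw2 = (1330, 943, 1601)
w2·Pw2 = 125·1330 + 86·943 + 142·1601 = 474690; w2·w2 = 125·125 + 86·86 + 142·142 = 43185
λ ≈ 474690/43185 = 10.99201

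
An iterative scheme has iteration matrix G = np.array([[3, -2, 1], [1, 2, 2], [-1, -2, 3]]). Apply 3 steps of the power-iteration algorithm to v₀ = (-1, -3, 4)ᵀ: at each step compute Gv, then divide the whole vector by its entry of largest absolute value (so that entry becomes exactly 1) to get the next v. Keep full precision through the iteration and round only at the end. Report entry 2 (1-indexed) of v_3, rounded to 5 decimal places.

1.00000

Gv0 = (7.000000, 1.000000, 19.000000); divide by 19.000000 → v1 = (0.368421, 0.052632, 1.000000)
Gv1 = (2.000000, 2.473684, 2.526316); divide by 2.526316 → v2 = (0.791667, 0.979167, 1.000000)
Gv2 = (1.416667, 4.750000, 0.250000); divide by 4.750000 → v3 = (0.298246, 1.000000, 0.052632)
Requested entry of v3: 228/228 = 1.00000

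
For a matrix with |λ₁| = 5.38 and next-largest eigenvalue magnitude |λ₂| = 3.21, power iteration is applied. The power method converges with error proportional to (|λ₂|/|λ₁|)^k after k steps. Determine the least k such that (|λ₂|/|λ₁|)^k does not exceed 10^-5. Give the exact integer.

|λ₂/λ₁| = 3.21/5.38 = 0.59665
Need k ≥ ln(10^-5) / ln(0.59665) = -11.5129 / -0.5164 ≈ 22.294
Smallest integer k satisfying the bound: 23

23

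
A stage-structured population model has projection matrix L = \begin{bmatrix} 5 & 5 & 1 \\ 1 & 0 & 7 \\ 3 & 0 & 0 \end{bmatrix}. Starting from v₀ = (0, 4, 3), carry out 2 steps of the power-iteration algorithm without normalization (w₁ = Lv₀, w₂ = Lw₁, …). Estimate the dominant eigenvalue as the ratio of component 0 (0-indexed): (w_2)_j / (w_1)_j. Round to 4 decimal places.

9.5652

w1 = Lv₀ = (23, 21, 0)
w2 = Lw1 = (220, 23, 69)
Ratio at component: 220 / 23 = 9.5652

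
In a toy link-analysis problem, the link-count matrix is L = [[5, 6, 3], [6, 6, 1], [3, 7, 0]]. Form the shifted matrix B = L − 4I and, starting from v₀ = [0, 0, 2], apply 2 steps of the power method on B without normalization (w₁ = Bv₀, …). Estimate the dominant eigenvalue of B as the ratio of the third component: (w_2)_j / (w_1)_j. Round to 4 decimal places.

B = L − 4I has rows (1, 6, 3); (6, 2, 1); (3, 7, -4)
w1 = Bv₀ = (6, 2, -8)
w2 = Bw1 = (-6, 32, 64)
Ratio: 64/-8 = -8.0000

μ ≈ -8.0000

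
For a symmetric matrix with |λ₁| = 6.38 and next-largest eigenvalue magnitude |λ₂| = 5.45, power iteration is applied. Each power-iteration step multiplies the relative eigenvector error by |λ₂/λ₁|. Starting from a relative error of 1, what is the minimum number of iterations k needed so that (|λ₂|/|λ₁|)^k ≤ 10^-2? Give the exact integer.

|λ₂/λ₁| = 5.45/6.38 = 0.85423
Need k ≥ ln(10^-2) / ln(0.85423) = -4.6052 / -0.1576 ≈ 29.229
Smallest integer k satisfying the bound: 30

30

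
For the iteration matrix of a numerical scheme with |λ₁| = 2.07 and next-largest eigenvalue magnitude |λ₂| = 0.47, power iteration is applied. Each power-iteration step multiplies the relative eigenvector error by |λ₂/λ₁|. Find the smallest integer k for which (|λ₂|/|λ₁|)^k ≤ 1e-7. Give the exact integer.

|λ₂/λ₁| = 0.47/2.07 = 0.22705
Need k ≥ ln(1e-7) / ln(0.22705) = -16.1181 / -1.4826 ≈ 10.872
Smallest integer k satisfying the bound: 11

11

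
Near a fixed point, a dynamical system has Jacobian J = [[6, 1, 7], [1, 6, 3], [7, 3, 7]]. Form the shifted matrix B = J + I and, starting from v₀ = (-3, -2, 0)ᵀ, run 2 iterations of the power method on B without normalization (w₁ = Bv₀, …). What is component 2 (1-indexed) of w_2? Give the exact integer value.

-223

B = J + I has rows (7, 1, 7); (1, 7, 3); (7, 3, 8)
w1 = Bv₀ = (-23, -17, -27)
w2 = Bw1 = (-367, -223, -428)
Requested component of w2: -223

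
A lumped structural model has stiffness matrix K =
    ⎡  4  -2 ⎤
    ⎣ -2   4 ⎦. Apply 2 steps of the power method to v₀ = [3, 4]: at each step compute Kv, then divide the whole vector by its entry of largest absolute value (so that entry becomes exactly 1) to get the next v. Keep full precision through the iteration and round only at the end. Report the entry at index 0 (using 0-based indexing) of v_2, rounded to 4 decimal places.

-0.1250

Kv0 = (4.00000, 10.00000); divide by 10.00000 → v1 = (0.40000, 1.00000)
Kv1 = (-0.40000, 3.20000); divide by 3.20000 → v2 = (-0.12500, 1.00000)
Requested entry of v2: -4/32 = -0.1250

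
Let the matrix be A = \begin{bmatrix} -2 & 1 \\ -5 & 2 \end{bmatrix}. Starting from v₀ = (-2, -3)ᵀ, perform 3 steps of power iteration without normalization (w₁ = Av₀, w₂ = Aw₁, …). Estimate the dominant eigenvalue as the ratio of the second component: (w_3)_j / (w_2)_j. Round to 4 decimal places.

λ ≈ -1.3333

w1 = Av₀ = ((-2)·(-2) + 1·(-3); (-5)·(-2) + 2·(-3)) = (1, 4)
w2 = Aw1 = ((-2)·1 + 1·4; (-5)·1 + 2·4) = (2, 3)
w3 = Aw2 = (-1, -4)
Ratio at component: -4 / 3 = -1.3333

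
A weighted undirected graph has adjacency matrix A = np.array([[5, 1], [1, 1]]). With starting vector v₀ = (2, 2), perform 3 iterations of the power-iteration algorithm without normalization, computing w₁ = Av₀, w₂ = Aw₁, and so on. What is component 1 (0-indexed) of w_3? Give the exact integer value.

80

w1 = Av₀ = (5·2 + 1·2; 1·2 + 1·2) = (12, 4)
w2 = Aw1 = (5·12 + 1·4; 1·12 + 1·4) = (64, 16)
w3 = Aw2 = (336, 80)
The requested component of w3 is 80.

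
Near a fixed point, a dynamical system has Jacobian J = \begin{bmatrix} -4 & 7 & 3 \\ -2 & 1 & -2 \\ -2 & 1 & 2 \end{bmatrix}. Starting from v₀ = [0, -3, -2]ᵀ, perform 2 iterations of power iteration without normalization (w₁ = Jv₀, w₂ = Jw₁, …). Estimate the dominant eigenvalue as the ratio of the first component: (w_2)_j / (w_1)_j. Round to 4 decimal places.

λ ≈ -3.4815

w1 = Jv₀ = ((-4)·0 + 7·(-3) + 3·(-2); (-2)·0 + 1·(-3) + (-2)·(-2); (-2)·0 + 1·(-3) + 2·(-2)) = (-27, 1, -7)
w2 = Jw1 = ((-4)·(-27) + 7·1 + 3·(-7); (-2)·(-27) + 1·1 + (-2)·(-7); (-2)·(-27) + 1·1 + 2·(-7)) = (94, 69, 41)
Ratio at component: 94 / -27 = -3.4815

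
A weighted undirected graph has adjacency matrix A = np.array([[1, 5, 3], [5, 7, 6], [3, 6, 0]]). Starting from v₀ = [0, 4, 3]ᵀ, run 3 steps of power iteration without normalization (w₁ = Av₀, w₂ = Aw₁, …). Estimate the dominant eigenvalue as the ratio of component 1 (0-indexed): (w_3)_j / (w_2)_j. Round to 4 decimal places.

λ ≈ 13.2733

w1 = Av₀ = (29, 46, 24)
w2 = Aw1 = (331, 611, 363)
w3 = Aw2 = (4475, 8110, 4659)
Ratio at component: 8110 / 611 = 13.2733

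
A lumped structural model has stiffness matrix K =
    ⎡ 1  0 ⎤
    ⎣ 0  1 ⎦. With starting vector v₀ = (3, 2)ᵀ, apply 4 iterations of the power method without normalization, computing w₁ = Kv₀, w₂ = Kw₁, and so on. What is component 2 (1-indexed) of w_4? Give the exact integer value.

w1 = Kv₀ = (1·3 + 0·2; 0·3 + 1·2) = (3, 2)
w2 = Kw1 = (1·3 + 0·2; 0·3 + 1·2) = (3, 2)
w3 = Kw2 = (3, 2)
w4 = Kw3 = (3, 2)
The requested component of w4 is 2.

2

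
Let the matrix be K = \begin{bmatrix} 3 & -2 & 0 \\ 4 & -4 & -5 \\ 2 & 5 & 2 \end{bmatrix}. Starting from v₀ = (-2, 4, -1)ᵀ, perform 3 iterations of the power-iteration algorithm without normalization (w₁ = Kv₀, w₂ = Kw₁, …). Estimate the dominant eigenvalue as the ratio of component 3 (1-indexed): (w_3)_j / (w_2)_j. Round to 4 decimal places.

w1 = Kv₀ = (3·(-2) + (-2)·4 + 0·(-1); 4·(-2) + (-4)·4 + (-5)·(-1); 2·(-2) + 5·4 + 2·(-1)) = (-14, -19, 14)
w2 = Kw1 = (3·(-14) + (-2)·(-19) + 0·14; 4·(-14) + (-4)·(-19) + (-5)·14; 2·(-14) + 5·(-19) + 2·14) = (-4, -50, -95)
w3 = Kw2 = (88, 659, -448)
Ratio at component: -448 / -95 = 4.7158

λ ≈ 4.7158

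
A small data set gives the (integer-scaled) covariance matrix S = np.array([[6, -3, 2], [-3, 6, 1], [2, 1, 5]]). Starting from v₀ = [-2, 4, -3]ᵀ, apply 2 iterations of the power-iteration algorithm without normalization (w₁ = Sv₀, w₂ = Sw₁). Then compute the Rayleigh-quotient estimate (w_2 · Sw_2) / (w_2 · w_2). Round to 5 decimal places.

9.12534

w1 = Sv₀ = (-30, 27, -15)
w2 = Sw1 = (-291, 237, -108)
Sw2 = (-2673, 2187, -885)
w2·Sw2 = (-291)·(-2673) + 237·2187 + (-108)·(-885) = 1391742; w2·w2 = (-291)·(-291) + 237·237 + (-108)·(-108) = 152514
λ ≈ 1391742/152514 = 9.12534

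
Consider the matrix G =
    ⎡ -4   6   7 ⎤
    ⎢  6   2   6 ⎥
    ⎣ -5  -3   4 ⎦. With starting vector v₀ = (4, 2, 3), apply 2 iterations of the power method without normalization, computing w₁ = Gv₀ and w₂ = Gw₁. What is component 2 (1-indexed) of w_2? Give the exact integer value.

w1 = Gv₀ = ((-4)·4 + 6·2 + 7·3; 6·4 + 2·2 + 6·3; (-5)·4 + (-3)·2 + 4·3) = (17, 46, -14)
w2 = Gw1 = ((-4)·17 + 6·46 + 7·(-14); 6·17 + 2·46 + 6·(-14); (-5)·17 + (-3)·46 + 4·(-14)) = (110, 110, -279)
The requested component of w2 is 110.

110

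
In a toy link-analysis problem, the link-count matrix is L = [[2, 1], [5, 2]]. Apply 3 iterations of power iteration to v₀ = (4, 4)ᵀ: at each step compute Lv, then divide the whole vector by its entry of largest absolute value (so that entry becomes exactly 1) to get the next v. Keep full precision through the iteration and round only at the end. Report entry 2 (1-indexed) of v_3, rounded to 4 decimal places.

Lv0 = (12.00000, 28.00000); divide by 28.00000 → v1 = (0.42857, 1.00000)
Lv1 = (1.85714, 4.14286); divide by 4.14286 → v2 = (0.44828, 1.00000)
Lv2 = (1.89655, 4.24138); divide by 4.24138 → v3 = (0.44715, 1.00000)
Requested entry of v3: 492/492 = 1.0000

1.0000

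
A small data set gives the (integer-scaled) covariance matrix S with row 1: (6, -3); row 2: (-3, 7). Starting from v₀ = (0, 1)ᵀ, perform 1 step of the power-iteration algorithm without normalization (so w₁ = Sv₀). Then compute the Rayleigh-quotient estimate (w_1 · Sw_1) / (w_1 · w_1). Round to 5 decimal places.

w1 = Sv₀ = (6·0 + (-3)·1; (-3)·0 + 7·1) = (-3, 7)
Sw1 = (-39, 58)
w1·Sw1 = (-3)·(-39) + 7·58 = 523; w1·w1 = (-3)·(-3) + 7·7 = 58
λ ≈ 523/58 = 9.01724

λ ≈ 9.01724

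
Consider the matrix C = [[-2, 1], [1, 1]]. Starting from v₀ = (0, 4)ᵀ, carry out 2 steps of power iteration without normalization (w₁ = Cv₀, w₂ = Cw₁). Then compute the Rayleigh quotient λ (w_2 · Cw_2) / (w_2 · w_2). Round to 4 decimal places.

w1 = Cv₀ = (4, 4)
w2 = Cw1 = (-4, 8)
Cw2 = (16, 4)
w2·Cw2 = (-4)·16 + 8·4 = -32; w2·w2 = (-4)·(-4) + 8·8 = 80
λ ≈ -32/80 = -0.4000

λ ≈ -0.4000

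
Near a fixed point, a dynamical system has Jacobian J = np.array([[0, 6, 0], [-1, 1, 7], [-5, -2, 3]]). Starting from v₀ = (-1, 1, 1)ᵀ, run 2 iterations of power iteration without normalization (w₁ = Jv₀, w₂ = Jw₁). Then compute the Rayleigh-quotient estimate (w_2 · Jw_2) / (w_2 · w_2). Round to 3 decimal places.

w1 = Jv₀ = (0·(-1) + 6·1 + 0·1; (-1)·(-1) + 1·1 + 7·1; (-5)·(-1) + (-2)·1 + 3·1) = (6, 9, 6)
w2 = Jw1 = (0·6 + 6·9 + 0·6; (-1)·6 + 1·9 + 7·6; (-5)·6 + (-2)·9 + 3·6) = (54, 45, -30)
Jw2 = (270, -219, -450)
w2·Jw2 = 54·270 + 45·(-219) + (-30)·(-450) = 18225; w2·w2 = 54·54 + 45·45 + (-30)·(-30) = 5841
λ ≈ 18225/5841 = 3.120

λ ≈ 3.120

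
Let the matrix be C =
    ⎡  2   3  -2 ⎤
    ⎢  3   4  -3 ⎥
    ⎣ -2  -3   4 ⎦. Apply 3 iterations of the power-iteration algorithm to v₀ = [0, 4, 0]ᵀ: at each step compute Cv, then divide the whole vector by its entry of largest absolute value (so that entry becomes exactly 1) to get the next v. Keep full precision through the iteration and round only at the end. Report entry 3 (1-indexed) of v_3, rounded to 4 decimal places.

-0.9060

Cv0 = (12.00000, 16.00000, -12.00000); divide by 16.00000 → v1 = (0.75000, 1.00000, -0.75000)
Cv1 = (6.00000, 8.50000, -7.50000); divide by 8.50000 → v2 = (0.70588, 1.00000, -0.88235)
Cv2 = (6.17647, 8.76471, -7.94118); divide by 8.76471 → v3 = (0.70470, 1.00000, -0.90604)
Requested entry of v3: -1080/1192 = -0.9060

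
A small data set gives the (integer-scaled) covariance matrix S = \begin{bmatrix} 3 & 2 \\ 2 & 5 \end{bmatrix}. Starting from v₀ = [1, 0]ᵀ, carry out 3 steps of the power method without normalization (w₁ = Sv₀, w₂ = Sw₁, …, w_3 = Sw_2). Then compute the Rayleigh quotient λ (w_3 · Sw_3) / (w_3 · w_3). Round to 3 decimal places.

w1 = Sv₀ = (3·1 + 2·0; 2·1 + 5·0) = (3, 2)
w2 = Sw1 = (3·3 + 2·2; 2·3 + 5·2) = (13, 16)
w3 = Sw2 = (71, 106)
Sw3 = (425, 672)
w3·Sw3 = 71·425 + 106·672 = 101407; w3·w3 = 71·71 + 106·106 = 16277
λ ≈ 101407/16277 = 6.230

6.230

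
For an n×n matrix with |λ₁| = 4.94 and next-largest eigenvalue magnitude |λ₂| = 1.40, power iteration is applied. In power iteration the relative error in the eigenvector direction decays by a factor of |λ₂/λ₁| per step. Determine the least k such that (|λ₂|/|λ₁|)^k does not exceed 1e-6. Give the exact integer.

11

|λ₂/λ₁| = 1.40/4.94 = 0.28340
Need k ≥ ln(1e-6) / ln(0.28340) = -13.8155 / -1.2609 ≈ 10.957
Smallest integer k satisfying the bound: 11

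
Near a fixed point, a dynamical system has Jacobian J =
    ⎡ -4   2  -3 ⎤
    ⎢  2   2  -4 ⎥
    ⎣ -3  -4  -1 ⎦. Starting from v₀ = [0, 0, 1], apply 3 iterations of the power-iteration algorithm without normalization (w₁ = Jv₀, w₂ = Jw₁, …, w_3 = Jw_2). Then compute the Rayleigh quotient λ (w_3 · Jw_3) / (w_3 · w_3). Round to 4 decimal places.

w1 = Jv₀ = ((-4)·0 + 2·0 + (-3)·1; 2·0 + 2·0 + (-4)·1; (-3)·0 + (-4)·0 + (-1)·1) = (-3, -4, -1)
w2 = Jw1 = ((-4)·(-3) + 2·(-4) + (-3)·(-1); 2·(-3) + 2·(-4) + (-4)·(-1); (-3)·(-3) + (-4)·(-4) + (-1)·(-1)) = (7, -10, 26)
w3 = Jw2 = (-126, -110, -7)
Jw3 = (305, -444, 825)
w3·Jw3 = (-126)·305 + (-110)·(-444) + (-7)·825 = 4635; w3·w3 = (-126)·(-126) + (-110)·(-110) + (-7)·(-7) = 28025
λ ≈ 4635/28025 = 0.1654

λ ≈ 0.1654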